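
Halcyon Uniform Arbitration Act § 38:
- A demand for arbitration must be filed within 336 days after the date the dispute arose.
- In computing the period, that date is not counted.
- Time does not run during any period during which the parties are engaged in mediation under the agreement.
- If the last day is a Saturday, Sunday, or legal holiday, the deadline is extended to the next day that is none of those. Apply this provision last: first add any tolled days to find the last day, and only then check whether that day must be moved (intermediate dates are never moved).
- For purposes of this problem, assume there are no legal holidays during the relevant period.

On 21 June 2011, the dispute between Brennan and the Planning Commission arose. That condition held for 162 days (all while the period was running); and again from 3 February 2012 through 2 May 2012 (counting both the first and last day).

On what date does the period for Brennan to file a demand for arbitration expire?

January 29, 2013

336 days after 21 June 2011 is May 22, 2012.
Tolling adds 162 days: May 22, 2012 + 162 days = October 31, 2012.
From February 3, 2012 through May 2, 2012 inclusive is 90 days; tolling adds 90 days: October 31, 2012 + 90 days = January 29, 2013.
January 29, 2013 is a Tuesday and not a legal holiday, so no extension applies.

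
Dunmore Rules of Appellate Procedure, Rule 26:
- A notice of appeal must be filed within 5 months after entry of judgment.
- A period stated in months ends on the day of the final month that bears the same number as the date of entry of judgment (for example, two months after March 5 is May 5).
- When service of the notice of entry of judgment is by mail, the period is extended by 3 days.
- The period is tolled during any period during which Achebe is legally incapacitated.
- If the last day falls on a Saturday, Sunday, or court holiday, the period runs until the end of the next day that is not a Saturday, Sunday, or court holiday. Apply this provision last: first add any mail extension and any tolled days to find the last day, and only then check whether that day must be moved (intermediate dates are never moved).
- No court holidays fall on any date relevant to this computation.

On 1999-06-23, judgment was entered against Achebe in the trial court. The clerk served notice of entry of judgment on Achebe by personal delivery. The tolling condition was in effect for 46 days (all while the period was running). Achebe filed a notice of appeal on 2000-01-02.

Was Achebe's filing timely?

Yes

5 months after 1999-06-23 is November 23, 1999.
Service was not by mail, so no mail extension applies.
Tolling adds 46 days: November 23, 1999 + 46 days = January 8, 2000.
January 8, 2000 is Saturday; January 9, 2000 is Sunday. The next qualifying day is January 10, 2000.
The deadline is January 10, 2000; the filing on January 2, 2000 is on or before that date.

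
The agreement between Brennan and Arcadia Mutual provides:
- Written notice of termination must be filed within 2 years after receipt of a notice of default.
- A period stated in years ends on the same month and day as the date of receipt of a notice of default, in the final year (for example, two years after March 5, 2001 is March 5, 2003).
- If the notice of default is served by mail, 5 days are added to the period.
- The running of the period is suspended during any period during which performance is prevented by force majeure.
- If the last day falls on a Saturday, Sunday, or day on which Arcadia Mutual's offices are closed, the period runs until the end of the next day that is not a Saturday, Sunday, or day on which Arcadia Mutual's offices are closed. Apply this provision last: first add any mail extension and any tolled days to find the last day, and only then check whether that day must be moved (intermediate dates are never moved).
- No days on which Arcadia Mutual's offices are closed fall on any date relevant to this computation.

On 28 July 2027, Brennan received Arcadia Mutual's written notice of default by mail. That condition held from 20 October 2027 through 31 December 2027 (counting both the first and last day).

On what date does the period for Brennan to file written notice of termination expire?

2 years after 28 July 2027 is July 28, 2029.
Service was by mail, adding 5 days: July 28, 2029 + 5 days = August 2, 2029.
From October 20, 2027 through December 31, 2027 inclusive is 73 days; tolling adds 73 days: August 2, 2029 + 73 days = October 14, 2029.
October 14, 2029 is Sunday. The next qualifying day is October 15, 2029.

October 15, 2029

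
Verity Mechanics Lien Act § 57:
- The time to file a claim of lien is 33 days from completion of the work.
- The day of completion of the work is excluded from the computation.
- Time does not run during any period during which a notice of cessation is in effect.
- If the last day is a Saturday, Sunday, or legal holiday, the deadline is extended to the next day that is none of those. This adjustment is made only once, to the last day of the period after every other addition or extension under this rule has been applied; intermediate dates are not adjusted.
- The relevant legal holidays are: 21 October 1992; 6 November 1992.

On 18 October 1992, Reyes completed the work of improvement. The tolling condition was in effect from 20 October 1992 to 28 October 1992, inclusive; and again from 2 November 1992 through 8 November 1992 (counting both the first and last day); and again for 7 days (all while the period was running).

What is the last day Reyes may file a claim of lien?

December 14, 1992

33 days after 18 October 1992 is November 20, 1992.
From October 20, 1992 through October 28, 1992 inclusive is 9 days; tolling adds 9 days: November 20, 1992 + 9 days = November 29, 1992.
From November 2, 1992 through November 8, 1992 inclusive is 7 days; tolling adds 7 days: November 29, 1992 + 7 days = December 6, 1992.
Tolling adds 7 days: December 6, 1992 + 7 days = December 13, 1992.
December 13, 1992 is Sunday. The next qualifying day is December 14, 1992.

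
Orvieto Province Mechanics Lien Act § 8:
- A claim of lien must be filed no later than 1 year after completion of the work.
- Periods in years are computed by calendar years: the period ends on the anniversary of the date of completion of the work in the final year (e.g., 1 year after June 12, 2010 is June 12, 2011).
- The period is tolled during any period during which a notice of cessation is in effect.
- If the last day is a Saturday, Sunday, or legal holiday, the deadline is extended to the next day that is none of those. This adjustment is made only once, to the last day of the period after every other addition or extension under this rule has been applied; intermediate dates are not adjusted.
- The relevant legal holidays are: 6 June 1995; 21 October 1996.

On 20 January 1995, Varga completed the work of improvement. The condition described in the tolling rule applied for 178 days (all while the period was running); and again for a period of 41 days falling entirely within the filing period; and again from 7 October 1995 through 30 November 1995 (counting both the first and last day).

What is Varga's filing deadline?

October 22, 1996

1 year after 20 January 1995 is January 20, 1996.
Tolling adds 178 days: January 20, 1996 + 178 days = July 16, 1996.
Tolling adds 41 days: July 16, 1996 + 41 days = August 26, 1996.
From October 7, 1995 through November 30, 1995 inclusive is 55 days; tolling adds 55 days: August 26, 1996 + 55 days = October 20, 1996.
October 20, 1996 is Sunday; October 21, 1996 is a listed holiday. The next qualifying day is October 22, 1996.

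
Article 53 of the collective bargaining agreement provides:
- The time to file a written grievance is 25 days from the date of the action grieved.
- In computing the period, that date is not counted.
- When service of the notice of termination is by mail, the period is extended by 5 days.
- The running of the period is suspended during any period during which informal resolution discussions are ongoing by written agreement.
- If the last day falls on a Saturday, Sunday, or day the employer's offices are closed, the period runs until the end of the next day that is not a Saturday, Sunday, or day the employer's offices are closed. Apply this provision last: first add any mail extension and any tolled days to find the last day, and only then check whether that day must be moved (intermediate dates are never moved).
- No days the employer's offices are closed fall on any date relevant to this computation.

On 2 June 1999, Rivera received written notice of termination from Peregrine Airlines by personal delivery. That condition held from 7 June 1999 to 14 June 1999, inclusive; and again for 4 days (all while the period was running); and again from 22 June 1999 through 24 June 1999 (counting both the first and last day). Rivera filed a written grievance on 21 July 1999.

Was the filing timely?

25 days after 2 June 1999 is June 27, 1999.
Service was not by mail, so no mail extension applies.
From June 7, 1999 through June 14, 1999 inclusive is 8 days; tolling adds 8 days: June 27, 1999 + 8 days = July 5, 1999.
Tolling adds 4 days: July 5, 1999 + 4 days = July 9, 1999.
From June 22, 1999 through June 24, 1999 inclusive is 3 days; tolling adds 3 days: July 9, 1999 + 3 days = July 12, 1999.
July 12, 1999 is a Monday and not a day the employer's offices are closed, so no extension applies.
The deadline is July 12, 1999; the filing on July 21, 1999 is after that date.

No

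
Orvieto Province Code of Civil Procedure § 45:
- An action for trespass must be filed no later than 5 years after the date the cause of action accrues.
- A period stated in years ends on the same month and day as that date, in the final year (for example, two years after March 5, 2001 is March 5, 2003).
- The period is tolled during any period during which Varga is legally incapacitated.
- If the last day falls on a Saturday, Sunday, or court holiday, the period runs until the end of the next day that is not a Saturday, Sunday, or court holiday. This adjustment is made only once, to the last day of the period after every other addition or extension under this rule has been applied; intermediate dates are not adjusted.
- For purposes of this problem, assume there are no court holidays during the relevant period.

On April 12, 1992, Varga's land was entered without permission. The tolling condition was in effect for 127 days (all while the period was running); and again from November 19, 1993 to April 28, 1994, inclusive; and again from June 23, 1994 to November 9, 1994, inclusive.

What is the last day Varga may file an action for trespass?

June 15, 1998

5 years after April 12, 1992 is April 12, 1997.
Tolling adds 127 days: April 12, 1997 + 127 days = August 17, 1997.
From November 19, 1993 through April 28, 1994 inclusive is 161 days; tolling adds 161 days: August 17, 1997 + 161 days = January 25, 1998.
From June 23, 1994 through November 9, 1994 inclusive is 140 days; tolling adds 140 days: January 25, 1998 + 140 days = June 14, 1998.
June 14, 1998 is Sunday. The next qualifying day is June 15, 1998.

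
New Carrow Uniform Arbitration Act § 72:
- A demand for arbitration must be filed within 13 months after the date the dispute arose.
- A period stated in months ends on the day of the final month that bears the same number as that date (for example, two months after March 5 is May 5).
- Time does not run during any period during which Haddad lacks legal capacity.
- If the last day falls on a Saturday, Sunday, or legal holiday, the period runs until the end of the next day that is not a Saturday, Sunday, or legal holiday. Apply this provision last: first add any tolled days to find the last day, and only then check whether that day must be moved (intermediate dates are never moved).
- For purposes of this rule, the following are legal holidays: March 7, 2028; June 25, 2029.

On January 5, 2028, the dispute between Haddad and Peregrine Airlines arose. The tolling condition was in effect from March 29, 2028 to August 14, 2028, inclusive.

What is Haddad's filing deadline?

June 26, 2029

13 months after January 5, 2028 is February 5, 2029.
From March 29, 2028 through August 14, 2028 inclusive is 139 days; tolling adds 139 days: February 5, 2029 + 139 days = June 24, 2029.
June 24, 2029 is Sunday; June 25, 2029 is a listed holiday. The next qualifying day is June 26, 2029.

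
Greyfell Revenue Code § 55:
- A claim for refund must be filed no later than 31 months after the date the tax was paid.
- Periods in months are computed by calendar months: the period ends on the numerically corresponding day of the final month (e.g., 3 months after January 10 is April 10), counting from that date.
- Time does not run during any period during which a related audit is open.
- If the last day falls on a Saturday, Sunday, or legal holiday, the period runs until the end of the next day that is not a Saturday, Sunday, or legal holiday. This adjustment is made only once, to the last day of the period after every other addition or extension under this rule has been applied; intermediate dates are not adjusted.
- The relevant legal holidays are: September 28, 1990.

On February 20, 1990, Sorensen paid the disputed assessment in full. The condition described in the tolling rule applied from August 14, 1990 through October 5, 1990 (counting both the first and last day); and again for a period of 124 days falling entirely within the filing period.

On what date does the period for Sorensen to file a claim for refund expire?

March 16, 1993

31 months after February 20, 1990 is September 20, 1992.
From August 14, 1990 through October 5, 1990 inclusive is 53 days; tolling adds 53 days: September 20, 1992 + 53 days = November 12, 1992.
Tolling adds 124 days: November 12, 1992 + 124 days = March 16, 1993.
March 16, 1993 is a Tuesday and not a legal holiday, so no extension applies.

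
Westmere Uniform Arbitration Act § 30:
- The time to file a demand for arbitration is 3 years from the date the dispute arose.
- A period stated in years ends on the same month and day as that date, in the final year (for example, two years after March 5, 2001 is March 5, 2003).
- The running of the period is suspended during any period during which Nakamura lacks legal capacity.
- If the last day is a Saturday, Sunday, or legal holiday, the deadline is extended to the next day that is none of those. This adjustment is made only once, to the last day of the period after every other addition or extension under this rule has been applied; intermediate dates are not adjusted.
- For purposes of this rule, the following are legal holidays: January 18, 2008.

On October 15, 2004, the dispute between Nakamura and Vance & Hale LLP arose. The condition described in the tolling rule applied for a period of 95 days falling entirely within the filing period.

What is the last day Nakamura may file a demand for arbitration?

January 21, 2008

3 years after October 15, 2004 is October 15, 2007.
Tolling adds 95 days: October 15, 2007 + 95 days = January 18, 2008.
January 18, 2008 is a listed holiday; January 19, 2008 is Saturday; January 20, 2008 is Sunday. The next qualifying day is January 21, 2008.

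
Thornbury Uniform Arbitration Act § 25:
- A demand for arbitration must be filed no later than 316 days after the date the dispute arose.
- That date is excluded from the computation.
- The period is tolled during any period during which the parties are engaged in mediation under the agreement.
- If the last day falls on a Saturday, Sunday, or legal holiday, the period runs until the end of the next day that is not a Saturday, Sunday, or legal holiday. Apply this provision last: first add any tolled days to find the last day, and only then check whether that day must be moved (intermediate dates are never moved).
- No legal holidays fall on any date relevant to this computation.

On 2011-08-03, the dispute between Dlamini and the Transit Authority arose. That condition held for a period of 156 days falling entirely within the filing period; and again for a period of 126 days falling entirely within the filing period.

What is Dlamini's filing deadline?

316 days after 2011-08-03 is June 14, 2012.
Tolling adds 156 days: June 14, 2012 + 156 days = November 17, 2012.
Tolling adds 126 days: November 17, 2012 + 126 days = March 23, 2013.
March 23, 2013 is Saturday; March 24, 2013 is Sunday. The next qualifying day is March 25, 2013.

March 25, 2013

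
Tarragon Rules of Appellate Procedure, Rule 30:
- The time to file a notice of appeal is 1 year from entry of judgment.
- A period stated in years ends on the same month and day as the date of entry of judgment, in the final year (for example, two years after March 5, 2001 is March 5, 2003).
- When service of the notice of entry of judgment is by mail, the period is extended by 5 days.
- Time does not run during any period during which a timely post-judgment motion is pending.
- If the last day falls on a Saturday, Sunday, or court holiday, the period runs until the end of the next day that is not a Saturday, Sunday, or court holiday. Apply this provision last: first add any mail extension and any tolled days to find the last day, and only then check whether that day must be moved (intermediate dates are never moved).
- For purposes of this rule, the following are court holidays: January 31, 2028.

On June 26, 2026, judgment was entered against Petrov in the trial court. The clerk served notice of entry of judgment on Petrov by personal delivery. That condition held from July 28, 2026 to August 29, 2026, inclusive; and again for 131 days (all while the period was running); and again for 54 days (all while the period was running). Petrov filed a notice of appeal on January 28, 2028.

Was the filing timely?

1 year after June 26, 2026 is June 26, 2027.
Service was not by mail, so no mail extension applies.
From July 28, 2026 through August 29, 2026 inclusive is 33 days; tolling adds 33 days: June 26, 2027 + 33 days = July 29, 2027.
Tolling adds 131 days: July 29, 2027 + 131 days = December 7, 2027.
Tolling adds 54 days: December 7, 2027 + 54 days = January 30, 2028.
January 30, 2028 is Sunday; January 31, 2028 is a listed holiday. The next qualifying day is February 1, 2028.
The deadline is February 1, 2028; the filing on January 28, 2028 is on or before that date.

Yes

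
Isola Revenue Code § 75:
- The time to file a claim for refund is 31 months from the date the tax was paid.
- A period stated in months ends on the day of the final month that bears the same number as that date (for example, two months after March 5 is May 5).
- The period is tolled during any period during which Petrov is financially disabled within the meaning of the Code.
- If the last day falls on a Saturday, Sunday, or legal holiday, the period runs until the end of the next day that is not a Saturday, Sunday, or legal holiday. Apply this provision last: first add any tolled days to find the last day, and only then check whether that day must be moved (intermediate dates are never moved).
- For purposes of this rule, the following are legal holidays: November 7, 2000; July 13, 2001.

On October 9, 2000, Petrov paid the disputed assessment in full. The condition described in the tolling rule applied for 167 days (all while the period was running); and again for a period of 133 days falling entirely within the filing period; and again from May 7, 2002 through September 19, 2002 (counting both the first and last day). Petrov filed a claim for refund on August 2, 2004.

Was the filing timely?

31 months after October 9, 2000 is May 9, 2003.
Tolling adds 167 days: May 9, 2003 + 167 days = October 23, 2003.
Tolling adds 133 days: October 23, 2003 + 133 days = March 4, 2004.
From May 7, 2002 through September 19, 2002 inclusive is 136 days; tolling adds 136 days: March 4, 2004 + 136 days = July 18, 2004.
July 18, 2004 is Sunday. The next qualifying day is July 19, 2004.
The deadline is July 19, 2004; the filing on August 2, 2004 is after that date.

No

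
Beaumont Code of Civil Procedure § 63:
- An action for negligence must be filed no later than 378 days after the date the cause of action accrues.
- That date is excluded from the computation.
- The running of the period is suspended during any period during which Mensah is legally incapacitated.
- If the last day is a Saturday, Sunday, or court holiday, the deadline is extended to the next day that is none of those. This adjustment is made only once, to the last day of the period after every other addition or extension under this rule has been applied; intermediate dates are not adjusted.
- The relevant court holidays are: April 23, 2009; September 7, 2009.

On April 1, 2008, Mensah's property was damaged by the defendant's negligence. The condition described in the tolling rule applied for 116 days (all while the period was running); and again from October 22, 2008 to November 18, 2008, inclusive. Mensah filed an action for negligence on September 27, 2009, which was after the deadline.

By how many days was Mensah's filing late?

19 days

378 days after April 1, 2008 is April 14, 2009.
Tolling adds 116 days: April 14, 2009 + 116 days = August 8, 2009.
From October 22, 2008 through November 18, 2008 inclusive is 28 days; tolling adds 28 days: August 8, 2009 + 28 days = September 5, 2009.
September 5, 2009 is Saturday; September 6, 2009 is Sunday; September 7, 2009 is a listed holiday. The next qualifying day is September 8, 2009.
The deadline is September 8, 2009; from September 8, 2009 to September 27, 2009 is 19 days.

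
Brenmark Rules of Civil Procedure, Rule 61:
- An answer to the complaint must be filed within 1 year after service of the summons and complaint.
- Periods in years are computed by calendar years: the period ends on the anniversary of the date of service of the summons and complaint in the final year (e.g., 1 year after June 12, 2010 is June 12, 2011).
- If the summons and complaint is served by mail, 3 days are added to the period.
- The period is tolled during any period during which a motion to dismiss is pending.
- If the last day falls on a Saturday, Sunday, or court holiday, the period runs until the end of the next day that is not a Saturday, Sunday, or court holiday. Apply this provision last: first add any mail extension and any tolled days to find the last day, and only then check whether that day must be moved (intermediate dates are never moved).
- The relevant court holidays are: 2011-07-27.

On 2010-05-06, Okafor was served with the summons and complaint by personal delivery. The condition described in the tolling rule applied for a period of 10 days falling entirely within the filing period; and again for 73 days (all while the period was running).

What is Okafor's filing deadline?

1 year after 2010-05-06 is May 6, 2011.
Service was not by mail, so no mail extension applies.
Tolling adds 10 days: May 6, 2011 + 10 days = May 16, 2011.
Tolling adds 73 days: May 16, 2011 + 73 days = July 28, 2011.
July 28, 2011 is a Thursday and not a court holiday, so no extension applies.

July 28, 2011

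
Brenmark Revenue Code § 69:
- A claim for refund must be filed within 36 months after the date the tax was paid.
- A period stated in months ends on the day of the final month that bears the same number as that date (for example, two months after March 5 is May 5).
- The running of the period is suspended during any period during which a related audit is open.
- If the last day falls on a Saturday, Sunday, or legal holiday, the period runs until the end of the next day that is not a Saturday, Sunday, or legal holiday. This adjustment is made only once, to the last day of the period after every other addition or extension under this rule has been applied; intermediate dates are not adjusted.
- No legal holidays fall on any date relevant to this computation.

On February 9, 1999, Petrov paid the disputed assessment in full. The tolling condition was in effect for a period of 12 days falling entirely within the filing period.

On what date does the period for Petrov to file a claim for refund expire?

February 21, 2002

36 months after February 9, 1999 is February 9, 2002.
Tolling adds 12 days: February 9, 2002 + 12 days = February 21, 2002.
February 21, 2002 is a Thursday and not a legal holiday, so no extension applies.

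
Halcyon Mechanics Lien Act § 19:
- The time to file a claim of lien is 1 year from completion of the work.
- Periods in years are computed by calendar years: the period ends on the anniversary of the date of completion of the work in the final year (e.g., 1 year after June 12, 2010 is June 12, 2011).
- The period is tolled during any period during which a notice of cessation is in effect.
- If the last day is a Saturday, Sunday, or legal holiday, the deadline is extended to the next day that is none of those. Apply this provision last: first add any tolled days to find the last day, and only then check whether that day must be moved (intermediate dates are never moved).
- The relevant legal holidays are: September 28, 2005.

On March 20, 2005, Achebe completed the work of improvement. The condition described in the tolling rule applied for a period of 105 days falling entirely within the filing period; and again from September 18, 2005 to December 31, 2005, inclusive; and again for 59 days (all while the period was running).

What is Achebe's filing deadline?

1 year after March 20, 2005 is March 20, 2006.
Tolling adds 105 days: March 20, 2006 + 105 days = July 3, 2006.
From September 18, 2005 through December 31, 2005 inclusive is 105 days; tolling adds 105 days: July 3, 2006 + 105 days = October 16, 2006.
Tolling adds 59 days: October 16, 2006 + 59 days = December 14, 2006.
December 14, 2006 is a Thursday and not a legal holiday, so no extension applies.

December 14, 2006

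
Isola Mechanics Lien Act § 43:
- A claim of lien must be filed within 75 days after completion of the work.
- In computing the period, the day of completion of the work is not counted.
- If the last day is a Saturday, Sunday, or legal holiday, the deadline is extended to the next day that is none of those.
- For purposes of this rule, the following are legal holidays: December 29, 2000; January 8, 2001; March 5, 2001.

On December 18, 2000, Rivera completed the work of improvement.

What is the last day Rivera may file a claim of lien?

75 days after December 18, 2000 is March 3, 2001.
March 3, 2001 is Saturday; March 4, 2001 is Sunday; March 5, 2001 is a listed holiday. The next qualifying day is March 6, 2001.

March 6, 2001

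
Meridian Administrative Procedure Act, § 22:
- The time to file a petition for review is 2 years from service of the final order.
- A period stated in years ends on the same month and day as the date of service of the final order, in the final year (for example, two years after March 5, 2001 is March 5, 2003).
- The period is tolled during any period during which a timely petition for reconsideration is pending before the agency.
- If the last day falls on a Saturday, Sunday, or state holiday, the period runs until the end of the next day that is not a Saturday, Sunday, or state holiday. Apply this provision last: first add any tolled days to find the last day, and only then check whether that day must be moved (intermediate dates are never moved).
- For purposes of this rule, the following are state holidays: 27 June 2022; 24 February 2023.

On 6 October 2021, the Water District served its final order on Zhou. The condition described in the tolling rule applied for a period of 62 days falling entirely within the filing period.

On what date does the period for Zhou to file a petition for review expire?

2 years after 6 October 2021 is October 6, 2023.
Tolling adds 62 days: October 6, 2023 + 62 days = December 7, 2023.
December 7, 2023 is a Thursday and not a state holiday, so no extension applies.

December 7, 2023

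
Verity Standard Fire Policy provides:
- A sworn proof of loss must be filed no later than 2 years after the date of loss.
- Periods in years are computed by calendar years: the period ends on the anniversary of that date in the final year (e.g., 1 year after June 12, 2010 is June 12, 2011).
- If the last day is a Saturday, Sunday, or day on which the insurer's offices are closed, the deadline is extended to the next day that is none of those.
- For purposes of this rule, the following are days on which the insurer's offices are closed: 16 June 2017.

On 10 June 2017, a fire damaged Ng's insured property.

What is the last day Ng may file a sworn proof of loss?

June 10, 2019

2 years after 10 June 2017 is June 10, 2019.
June 10, 2019 is a Monday and not a day on which the insurer's offices are closed, so no extension applies.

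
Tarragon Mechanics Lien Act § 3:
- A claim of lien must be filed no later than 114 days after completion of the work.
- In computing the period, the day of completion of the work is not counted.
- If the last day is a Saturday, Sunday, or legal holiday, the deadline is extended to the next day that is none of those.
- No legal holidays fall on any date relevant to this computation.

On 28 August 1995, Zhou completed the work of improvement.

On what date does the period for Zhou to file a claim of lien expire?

December 20, 1995

114 days after 28 August 1995 is December 20, 1995.
December 20, 1995 is a Wednesday and not a legal holiday, so no extension applies.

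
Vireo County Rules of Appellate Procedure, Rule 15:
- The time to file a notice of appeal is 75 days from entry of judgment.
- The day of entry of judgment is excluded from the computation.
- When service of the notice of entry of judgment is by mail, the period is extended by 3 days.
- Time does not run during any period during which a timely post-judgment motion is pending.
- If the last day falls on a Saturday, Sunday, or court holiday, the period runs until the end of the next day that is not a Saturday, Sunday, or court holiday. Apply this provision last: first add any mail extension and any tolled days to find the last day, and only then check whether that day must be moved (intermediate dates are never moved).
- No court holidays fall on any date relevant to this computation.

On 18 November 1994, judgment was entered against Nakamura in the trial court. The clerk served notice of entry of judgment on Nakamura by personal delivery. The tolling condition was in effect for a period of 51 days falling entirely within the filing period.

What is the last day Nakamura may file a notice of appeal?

75 days after 18 November 1994 is February 1, 1995.
Service was not by mail, so no mail extension applies.
Tolling adds 51 days: February 1, 1995 + 51 days = March 24, 1995.
March 24, 1995 is a Friday and not a court holiday, so no extension applies.

March 24, 1995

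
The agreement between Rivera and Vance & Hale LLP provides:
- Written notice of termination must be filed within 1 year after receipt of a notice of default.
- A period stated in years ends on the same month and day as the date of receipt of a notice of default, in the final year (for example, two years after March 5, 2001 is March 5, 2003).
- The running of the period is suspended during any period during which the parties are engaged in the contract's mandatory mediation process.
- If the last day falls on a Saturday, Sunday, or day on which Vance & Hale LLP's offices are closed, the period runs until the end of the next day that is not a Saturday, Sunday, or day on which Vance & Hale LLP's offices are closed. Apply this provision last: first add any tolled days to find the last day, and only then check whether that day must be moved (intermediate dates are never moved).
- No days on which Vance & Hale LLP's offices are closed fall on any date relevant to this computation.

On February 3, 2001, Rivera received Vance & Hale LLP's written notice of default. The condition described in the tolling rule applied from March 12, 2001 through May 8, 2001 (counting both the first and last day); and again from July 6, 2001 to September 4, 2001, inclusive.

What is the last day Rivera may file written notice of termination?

June 3, 2002

1 year after February 3, 2001 is February 3, 2002.
From March 12, 2001 through May 8, 2001 inclusive is 58 days; tolling adds 58 days: February 3, 2002 + 58 days = April 2, 2002.
From July 6, 2001 through September 4, 2001 inclusive is 61 days; tolling adds 61 days: April 2, 2002 + 61 days = June 2, 2002.
June 2, 2002 is Sunday. The next qualifying day is June 3, 2002.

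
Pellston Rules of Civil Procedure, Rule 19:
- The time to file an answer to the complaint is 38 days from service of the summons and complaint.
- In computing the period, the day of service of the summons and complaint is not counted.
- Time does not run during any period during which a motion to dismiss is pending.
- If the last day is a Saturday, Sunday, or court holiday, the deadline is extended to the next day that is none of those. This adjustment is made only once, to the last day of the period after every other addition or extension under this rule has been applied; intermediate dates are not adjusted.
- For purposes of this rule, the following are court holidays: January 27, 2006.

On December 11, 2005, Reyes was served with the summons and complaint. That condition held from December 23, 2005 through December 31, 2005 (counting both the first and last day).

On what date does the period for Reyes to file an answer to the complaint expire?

38 days after December 11, 2005 is January 18, 2006.
From December 23, 2005 through December 31, 2005 inclusive is 9 days; tolling adds 9 days: January 18, 2006 + 9 days = January 27, 2006.
January 27, 2006 is a listed holiday; January 28, 2006 is Saturday; January 29, 2006 is Sunday. The next qualifying day is January 30, 2006.

January 30, 2006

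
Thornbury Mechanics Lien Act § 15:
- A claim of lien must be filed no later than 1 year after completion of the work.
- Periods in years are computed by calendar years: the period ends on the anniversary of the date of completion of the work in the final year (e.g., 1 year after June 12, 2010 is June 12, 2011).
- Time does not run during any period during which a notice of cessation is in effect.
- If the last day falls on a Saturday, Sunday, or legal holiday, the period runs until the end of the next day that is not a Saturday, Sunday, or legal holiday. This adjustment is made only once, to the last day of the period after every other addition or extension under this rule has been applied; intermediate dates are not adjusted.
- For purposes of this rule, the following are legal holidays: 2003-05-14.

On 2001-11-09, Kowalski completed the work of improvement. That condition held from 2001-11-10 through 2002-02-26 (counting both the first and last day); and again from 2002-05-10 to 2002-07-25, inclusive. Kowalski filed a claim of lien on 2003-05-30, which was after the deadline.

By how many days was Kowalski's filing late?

1 year after 2001-11-09 is November 9, 2002.
From November 10, 2001 through February 26, 2002 inclusive is 109 days; tolling adds 109 days: November 9, 2002 + 109 days = February 26, 2003.
From May 10, 2002 through July 25, 2002 inclusive is 77 days; tolling adds 77 days: February 26, 2003 + 77 days = May 14, 2003.
May 14, 2003 is a listed holiday. The next qualifying day is May 15, 2003.
The deadline is May 15, 2003; from May 15, 2003 to May 30, 2003 is 15 days.

15 days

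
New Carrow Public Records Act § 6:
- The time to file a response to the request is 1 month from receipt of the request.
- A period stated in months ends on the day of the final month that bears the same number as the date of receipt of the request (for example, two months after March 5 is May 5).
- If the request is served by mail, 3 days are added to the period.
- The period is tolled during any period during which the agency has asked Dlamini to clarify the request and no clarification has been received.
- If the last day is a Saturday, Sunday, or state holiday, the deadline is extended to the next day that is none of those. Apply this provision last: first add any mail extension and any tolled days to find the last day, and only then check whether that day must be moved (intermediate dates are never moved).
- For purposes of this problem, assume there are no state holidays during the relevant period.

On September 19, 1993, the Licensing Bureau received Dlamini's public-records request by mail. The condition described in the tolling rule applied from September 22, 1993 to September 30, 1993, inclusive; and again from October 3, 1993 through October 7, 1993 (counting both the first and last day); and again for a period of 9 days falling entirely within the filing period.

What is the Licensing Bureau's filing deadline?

November 15, 1993

1 month after September 19, 1993 is October 19, 1993.
Service was by mail, adding 3 days: October 19, 1993 + 3 days = October 22, 1993.
From September 22, 1993 through September 30, 1993 inclusive is 9 days; tolling adds 9 days: October 22, 1993 + 9 days = October 31, 1993.
From October 3, 1993 through October 7, 1993 inclusive is 5 days; tolling adds 5 days: October 31, 1993 + 5 days = November 5, 1993.
Tolling adds 9 days: November 5, 1993 + 9 days = November 14, 1993.
November 14, 1993 is Sunday. The next qualifying day is November 15, 1993.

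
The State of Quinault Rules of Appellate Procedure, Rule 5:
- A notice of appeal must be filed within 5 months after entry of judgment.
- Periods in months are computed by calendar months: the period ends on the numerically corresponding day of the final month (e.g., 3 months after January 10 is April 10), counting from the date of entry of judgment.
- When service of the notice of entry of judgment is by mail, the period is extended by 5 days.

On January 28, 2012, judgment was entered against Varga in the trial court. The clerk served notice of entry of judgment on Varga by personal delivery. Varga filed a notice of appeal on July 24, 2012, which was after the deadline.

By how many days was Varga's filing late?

26 days

5 months after January 28, 2012 is June 28, 2012.
Service was not by mail, so no mail extension applies.
The deadline is June 28, 2012; from June 28, 2012 to July 24, 2012 is 26 days.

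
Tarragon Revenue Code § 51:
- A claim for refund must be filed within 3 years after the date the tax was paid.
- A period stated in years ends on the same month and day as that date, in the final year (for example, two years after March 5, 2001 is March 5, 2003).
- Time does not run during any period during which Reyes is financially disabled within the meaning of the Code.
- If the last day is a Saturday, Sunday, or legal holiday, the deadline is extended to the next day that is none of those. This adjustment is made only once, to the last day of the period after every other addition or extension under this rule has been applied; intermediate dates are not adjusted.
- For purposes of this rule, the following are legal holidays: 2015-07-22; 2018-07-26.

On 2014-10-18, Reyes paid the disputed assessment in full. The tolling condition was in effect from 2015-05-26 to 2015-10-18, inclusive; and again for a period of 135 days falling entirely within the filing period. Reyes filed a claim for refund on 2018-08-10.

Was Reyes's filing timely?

3 years after 2014-10-18 is October 18, 2017.
From May 26, 2015 through October 18, 2015 inclusive is 146 days; tolling adds 146 days: October 18, 2017 + 146 days = March 13, 2018.
Tolling adds 135 days: March 13, 2018 + 135 days = July 26, 2018.
July 26, 2018 is a listed holiday. The next qualifying day is July 27, 2018.
The deadline is July 27, 2018; the filing on August 10, 2018 is after that date.

No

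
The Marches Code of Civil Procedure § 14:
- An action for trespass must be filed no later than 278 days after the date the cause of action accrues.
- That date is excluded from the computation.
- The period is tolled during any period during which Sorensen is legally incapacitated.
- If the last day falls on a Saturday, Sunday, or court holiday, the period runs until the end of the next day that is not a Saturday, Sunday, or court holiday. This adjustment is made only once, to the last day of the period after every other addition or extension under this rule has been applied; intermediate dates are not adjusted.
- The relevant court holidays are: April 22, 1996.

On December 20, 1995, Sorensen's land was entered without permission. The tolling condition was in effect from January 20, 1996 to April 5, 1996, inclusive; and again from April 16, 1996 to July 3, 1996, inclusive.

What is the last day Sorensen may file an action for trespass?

February 26, 1997

278 days after December 20, 1995 is September 23, 1996.
From January 20, 1996 through April 5, 1996 inclusive is 77 days; tolling adds 77 days: September 23, 1996 + 77 days = December 9, 1996.
From April 16, 1996 through July 3, 1996 inclusive is 79 days; tolling adds 79 days: December 9, 1996 + 79 days = February 26, 1997.
February 26, 1997 is a Wednesday and not a court holiday, so no extension applies.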